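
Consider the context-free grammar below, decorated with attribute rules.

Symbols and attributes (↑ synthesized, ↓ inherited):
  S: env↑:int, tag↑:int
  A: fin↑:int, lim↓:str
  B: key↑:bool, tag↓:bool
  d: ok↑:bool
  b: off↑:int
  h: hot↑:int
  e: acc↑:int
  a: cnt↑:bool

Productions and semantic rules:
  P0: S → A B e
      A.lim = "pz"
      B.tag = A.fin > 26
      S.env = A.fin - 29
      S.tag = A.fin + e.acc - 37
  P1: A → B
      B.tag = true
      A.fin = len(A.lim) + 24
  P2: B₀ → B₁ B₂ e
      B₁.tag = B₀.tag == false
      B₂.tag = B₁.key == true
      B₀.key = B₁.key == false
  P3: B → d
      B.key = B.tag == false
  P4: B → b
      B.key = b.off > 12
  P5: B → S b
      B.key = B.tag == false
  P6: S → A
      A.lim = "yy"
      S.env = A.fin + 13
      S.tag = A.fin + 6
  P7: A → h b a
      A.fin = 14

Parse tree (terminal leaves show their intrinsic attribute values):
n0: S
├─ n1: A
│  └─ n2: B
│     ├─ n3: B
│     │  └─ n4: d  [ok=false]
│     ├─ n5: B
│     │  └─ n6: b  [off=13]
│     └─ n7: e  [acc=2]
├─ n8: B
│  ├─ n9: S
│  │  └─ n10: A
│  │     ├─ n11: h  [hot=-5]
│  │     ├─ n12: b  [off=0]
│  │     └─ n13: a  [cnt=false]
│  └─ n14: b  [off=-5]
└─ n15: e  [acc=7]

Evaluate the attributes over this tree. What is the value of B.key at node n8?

1. n1.lim = "pz"  ["pz"]
2. n2.tag = true  [true]
3. n3.tag = false  [B₀.tag == false]
4. n4.ok = false  [terminal]
5. n3.key = true  [B.tag == false]
6. n5.tag = true  [B₁.key == true]
7. n6.off = 13  [terminal]
8. n5.key = true  [b.off > 12]
9. n7.acc = 2  [terminal]
10. n2.key = false  [B₁.key == false]
11. n1.fin = 26  [len(A.lim) + 24]
12. n8.tag = false  [A.fin > 26]
13. n10.lim = "yy"  ["yy"]
14. n11.hot = -5  [terminal]
15. n12.off = 0  [terminal]
16. n13.cnt = false  [terminal]
17. n10.fin = 14  [14]
18. n9.env = 27  [A.fin + 13]
19. n9.tag = 20  [A.fin + 6]
20. n14.off = -5  [terminal]
21. n8.key = true  [B.tag == false]
22. n15.acc = 7  [terminal]
23. n0.env = -3  [A.fin - 29]
24. n0.tag = -4  [A.fin + e.acc - 37]

true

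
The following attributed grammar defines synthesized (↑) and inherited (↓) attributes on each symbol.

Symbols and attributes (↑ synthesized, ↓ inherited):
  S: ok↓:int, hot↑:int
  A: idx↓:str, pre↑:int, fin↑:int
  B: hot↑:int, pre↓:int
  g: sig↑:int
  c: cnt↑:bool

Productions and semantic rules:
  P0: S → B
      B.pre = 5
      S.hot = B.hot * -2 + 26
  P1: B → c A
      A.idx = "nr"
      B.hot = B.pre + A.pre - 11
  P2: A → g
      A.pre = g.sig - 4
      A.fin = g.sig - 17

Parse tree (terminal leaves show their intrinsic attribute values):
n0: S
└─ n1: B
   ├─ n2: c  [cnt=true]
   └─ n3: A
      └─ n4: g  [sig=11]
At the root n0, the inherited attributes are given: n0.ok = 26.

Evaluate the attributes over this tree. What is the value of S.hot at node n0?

1. n0.ok = 26  [given at root]
2. n1.pre = 5  [5]
3. n2.cnt = true  [terminal]
4. n3.idx = "nr"  ["nr"]
5. n4.sig = 11  [terminal]
6. n3.pre = 7  [g.sig - 4]
7. n3.fin = -6  [g.sig - 17]
8. n1.hot = 1  [B.pre + A.pre - 11]
9. n0.hot = 24  [B.hot * -2 + 26]

24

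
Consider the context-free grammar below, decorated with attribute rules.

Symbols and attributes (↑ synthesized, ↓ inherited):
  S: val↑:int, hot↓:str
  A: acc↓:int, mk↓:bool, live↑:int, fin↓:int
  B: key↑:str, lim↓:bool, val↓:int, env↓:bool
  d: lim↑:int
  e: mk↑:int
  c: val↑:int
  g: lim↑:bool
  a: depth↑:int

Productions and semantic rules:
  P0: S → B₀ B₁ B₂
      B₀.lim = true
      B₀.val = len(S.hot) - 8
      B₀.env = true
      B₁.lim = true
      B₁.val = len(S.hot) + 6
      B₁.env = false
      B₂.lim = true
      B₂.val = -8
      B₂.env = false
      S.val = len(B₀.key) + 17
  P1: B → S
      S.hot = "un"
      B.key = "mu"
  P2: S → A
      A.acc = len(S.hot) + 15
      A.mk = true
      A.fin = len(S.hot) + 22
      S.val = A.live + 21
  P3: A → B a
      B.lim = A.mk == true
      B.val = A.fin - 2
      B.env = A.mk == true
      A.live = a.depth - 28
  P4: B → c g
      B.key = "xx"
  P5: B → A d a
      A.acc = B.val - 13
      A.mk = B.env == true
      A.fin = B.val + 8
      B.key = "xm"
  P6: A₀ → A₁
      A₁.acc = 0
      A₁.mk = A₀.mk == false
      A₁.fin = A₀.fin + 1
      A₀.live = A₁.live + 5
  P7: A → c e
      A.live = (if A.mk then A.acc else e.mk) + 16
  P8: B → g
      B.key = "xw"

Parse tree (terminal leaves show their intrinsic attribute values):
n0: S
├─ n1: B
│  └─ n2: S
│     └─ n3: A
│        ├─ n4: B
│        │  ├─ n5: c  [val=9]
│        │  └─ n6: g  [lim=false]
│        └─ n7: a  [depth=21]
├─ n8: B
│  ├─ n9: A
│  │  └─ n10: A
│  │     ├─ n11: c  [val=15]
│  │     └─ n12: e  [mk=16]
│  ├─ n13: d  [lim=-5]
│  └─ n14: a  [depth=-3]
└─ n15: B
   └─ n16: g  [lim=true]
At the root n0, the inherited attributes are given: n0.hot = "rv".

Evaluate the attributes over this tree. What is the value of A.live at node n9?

1. n0.hot = "rv"  [given at root]
2. n1.lim = true  [true]
3. n1.val = -6  [len(S.hot) - 8]
4. n1.env = true  [true]
5. n2.hot = "un"  ["un"]
6. n3.acc = 17  [len(S.hot) + 15]
7. n3.mk = true  [true]
8. n3.fin = 24  [len(S.hot) + 22]
9. n4.lim = true  [A.mk == true]
10. n4.val = 22  [A.fin - 2]
11. n4.env = true  [A.mk == true]
12. n5.val = 9  [terminal]
13. n6.lim = false  [terminal]
14. n4.key = "xx"  ["xx"]
15. n7.depth = 21  [terminal]
16. n3.live = -7  [a.depth - 28]
17. n2.val = 14  [A.live + 21]
18. n1.key = "mu"  ["mu"]
19. n8.lim = true  [true]
20. n8.val = 8  [len(S.hot) + 6]
21. n8.env = false  [false]
22. n9.acc = -5  [B.val - 13]
23. n9.mk = false  [B.env == true]
24. n9.fin = 16  [B.val + 8]
25. n10.acc = 0  [0]
26. n10.mk = true  [A₀.mk == false]
27. n10.fin = 17  [A₀.fin + 1]
28. n11.val = 15  [terminal]
29. n12.mk = 16  [terminal]
30. n10.live = 16  [(if A.mk then A.acc else e.mk) + 16]
31. n9.live = 21  [A₁.live + 5]
32. n13.lim = -5  [terminal]
33. n14.depth = -3  [terminal]
34. n8.key = "xm"  ["xm"]
35. n15.lim = true  [true]
36. n15.val = -8  [-8]
37. n15.env = false  [false]
38. n16.lim = true  [terminal]
39. n15.key = "xw"  ["xw"]
40. n0.val = 19  [len(B₀.key) + 17]

21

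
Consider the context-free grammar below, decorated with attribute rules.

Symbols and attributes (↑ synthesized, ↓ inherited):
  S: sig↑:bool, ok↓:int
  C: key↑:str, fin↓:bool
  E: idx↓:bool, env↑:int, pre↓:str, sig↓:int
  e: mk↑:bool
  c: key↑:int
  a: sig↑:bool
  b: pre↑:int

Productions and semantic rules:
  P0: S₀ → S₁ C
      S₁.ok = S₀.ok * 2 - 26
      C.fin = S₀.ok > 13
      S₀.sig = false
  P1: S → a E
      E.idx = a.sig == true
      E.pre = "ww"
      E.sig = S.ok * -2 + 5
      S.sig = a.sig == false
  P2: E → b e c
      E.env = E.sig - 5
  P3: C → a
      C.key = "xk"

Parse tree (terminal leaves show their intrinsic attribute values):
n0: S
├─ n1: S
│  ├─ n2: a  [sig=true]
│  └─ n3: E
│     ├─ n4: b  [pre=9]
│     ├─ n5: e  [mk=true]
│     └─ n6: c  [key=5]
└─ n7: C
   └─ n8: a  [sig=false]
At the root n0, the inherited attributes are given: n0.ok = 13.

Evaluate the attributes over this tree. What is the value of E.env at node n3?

1. n0.ok = 13  [given at root]
2. n1.ok = 0  [S₀.ok * 2 - 26]
3. n2.sig = true  [terminal]
4. n3.idx = true  [a.sig == true]
5. n3.pre = "ww"  ["ww"]
6. n3.sig = 5  [S.ok * -2 + 5]
7. n4.pre = 9  [terminal]
8. n5.mk = true  [terminal]
9. n6.key = 5  [terminal]
10. n3.env = 0  [E.sig - 5]
11. n1.sig = false  [a.sig == false]
12. n7.fin = false  [S₀.ok > 13]
13. n8.sig = false  [terminal]
14. n7.key = "xk"  ["xk"]
15. n0.sig = false  [false]

0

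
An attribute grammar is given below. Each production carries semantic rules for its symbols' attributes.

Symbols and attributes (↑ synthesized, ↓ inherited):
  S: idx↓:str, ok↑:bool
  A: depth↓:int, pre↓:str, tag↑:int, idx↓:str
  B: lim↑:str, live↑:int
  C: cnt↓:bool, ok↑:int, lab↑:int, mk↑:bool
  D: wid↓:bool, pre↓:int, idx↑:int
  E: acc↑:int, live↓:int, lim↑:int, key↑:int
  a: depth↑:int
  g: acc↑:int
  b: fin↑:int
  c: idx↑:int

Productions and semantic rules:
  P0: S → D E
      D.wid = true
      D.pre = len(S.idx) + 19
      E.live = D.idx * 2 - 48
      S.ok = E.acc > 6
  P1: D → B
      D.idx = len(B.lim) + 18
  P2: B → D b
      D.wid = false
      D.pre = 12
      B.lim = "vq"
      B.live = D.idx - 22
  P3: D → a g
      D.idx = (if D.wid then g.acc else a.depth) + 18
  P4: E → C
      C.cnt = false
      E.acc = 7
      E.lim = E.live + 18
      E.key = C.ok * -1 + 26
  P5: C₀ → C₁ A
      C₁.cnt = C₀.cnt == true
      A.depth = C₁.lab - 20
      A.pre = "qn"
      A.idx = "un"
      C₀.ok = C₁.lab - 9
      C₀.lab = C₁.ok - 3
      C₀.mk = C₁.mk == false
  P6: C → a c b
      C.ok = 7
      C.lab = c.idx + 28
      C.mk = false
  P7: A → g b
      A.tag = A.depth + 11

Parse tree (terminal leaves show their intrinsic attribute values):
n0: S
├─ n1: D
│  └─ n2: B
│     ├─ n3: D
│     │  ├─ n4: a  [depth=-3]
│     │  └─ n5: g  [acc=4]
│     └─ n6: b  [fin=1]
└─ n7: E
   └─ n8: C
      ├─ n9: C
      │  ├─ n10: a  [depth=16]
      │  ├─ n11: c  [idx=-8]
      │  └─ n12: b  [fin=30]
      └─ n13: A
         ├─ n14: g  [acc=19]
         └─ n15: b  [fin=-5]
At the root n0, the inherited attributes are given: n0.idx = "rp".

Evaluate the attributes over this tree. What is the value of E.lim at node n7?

10

1. n0.idx = "rp"  [given at root]
2. n1.wid = true  [true]
3. n1.pre = 21  [len(S.idx) + 19]
4. n3.wid = false  [false]
5. n3.pre = 12  [12]
6. n4.depth = -3  [terminal]
7. n5.acc = 4  [terminal]
8. n3.idx = 15  [(if D.wid then g.acc else a.depth) + 18]
9. n6.fin = 1  [terminal]
10. n2.lim = "vq"  ["vq"]
11. n2.live = -7  [D.idx - 22]
12. n1.idx = 20  [len(B.lim) + 18]
13. n7.live = -8  [D.idx * 2 - 48]
14. n8.cnt = false  [false]
15. n9.cnt = false  [C₀.cnt == true]
16. n10.depth = 16  [terminal]
17. n11.idx = -8  [terminal]
18. n12.fin = 30  [terminal]
19. n9.ok = 7  [7]
20. n9.lab = 20  [c.idx + 28]
21. n9.mk = false  [false]
22. n13.depth = 0  [C₁.lab - 20]
23. n13.pre = "qn"  ["qn"]
24. n13.idx = "un"  ["un"]
25. n14.acc = 19  [terminal]
26. n15.fin = -5  [terminal]
27. n13.tag = 11  [A.depth + 11]
28. n8.ok = 11  [C₁.lab - 9]
29. n8.lab = 4  [C₁.ok - 3]
30. n8.mk = true  [C₁.mk == false]
31. n7.acc = 7  [7]
32. n7.lim = 10  [E.live + 18]
33. n7.key = 15  [C.ok * -1 + 26]
34. n0.ok = true  [E.acc > 6]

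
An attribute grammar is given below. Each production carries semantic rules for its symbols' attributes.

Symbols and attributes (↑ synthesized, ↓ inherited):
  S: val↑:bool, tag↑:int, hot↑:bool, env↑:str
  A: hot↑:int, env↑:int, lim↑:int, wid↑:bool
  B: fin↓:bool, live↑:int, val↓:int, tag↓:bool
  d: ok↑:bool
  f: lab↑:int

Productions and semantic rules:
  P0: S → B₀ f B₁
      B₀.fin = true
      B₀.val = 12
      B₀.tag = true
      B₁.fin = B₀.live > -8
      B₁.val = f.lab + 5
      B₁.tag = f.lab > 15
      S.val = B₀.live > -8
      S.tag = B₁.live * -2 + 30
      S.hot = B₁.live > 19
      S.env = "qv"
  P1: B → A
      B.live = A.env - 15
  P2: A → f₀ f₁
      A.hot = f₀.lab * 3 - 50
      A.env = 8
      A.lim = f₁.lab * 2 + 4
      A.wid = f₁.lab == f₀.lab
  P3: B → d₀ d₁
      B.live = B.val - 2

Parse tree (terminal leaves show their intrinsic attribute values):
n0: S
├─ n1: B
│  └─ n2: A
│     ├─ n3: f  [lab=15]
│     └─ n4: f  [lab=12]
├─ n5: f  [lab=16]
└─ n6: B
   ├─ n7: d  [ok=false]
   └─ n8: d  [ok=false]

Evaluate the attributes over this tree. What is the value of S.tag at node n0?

1. n1.fin = true  [true]
2. n1.val = 12  [12]
3. n1.tag = true  [true]
4. n3.lab = 15  [terminal]
5. n4.lab = 12  [terminal]
6. n2.hot = -5  [f₀.lab * 3 - 50]
7. n2.env = 8  [8]
8. n2.lim = 28  [f₁.lab * 2 + 4]
9. n2.wid = false  [f₁.lab == f₀.lab]
10. n1.live = -7  [A.env - 15]
11. n5.lab = 16  [terminal]
12. n6.fin = true  [B₀.live > -8]
13. n6.val = 21  [f.lab + 5]
14. n6.tag = true  [f.lab > 15]
15. n7.ok = false  [terminal]
16. n8.ok = false  [terminal]
17. n6.live = 19  [B.val - 2]
18. n0.val = true  [B₀.live > -8]
19. n0.tag = -8  [B₁.live * -2 + 30]
20. n0.hot = false  [B₁.live > 19]
21. n0.env = "qv"  ["qv"]

-8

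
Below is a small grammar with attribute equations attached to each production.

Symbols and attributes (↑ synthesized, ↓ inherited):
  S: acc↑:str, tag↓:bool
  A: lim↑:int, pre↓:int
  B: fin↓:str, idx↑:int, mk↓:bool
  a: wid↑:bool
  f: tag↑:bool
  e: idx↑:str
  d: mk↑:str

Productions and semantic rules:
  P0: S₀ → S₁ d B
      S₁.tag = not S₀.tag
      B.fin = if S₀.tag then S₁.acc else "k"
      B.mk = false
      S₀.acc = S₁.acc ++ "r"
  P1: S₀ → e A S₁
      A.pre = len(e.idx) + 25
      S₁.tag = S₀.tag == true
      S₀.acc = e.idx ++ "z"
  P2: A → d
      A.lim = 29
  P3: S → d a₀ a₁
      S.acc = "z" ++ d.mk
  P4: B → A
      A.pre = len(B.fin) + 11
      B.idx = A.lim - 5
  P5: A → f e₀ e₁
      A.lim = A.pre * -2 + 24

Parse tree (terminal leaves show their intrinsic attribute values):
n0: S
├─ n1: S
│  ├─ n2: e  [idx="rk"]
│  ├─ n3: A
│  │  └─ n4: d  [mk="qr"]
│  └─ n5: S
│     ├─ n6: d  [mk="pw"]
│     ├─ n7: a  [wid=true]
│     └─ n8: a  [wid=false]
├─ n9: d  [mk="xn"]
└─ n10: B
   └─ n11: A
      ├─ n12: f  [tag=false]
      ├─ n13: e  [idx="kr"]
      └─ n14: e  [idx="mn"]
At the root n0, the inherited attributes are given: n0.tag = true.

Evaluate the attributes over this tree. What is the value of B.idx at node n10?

-9

1. n0.tag = true  [given at root]
2. n1.tag = false  [not S₀.tag]
3. n2.idx = "rk"  [terminal]
4. n3.pre = 27  [len(e.idx) + 25]
5. n4.mk = "qr"  [terminal]
6. n3.lim = 29  [29]
7. n5.tag = false  [S₀.tag == true]
8. n6.mk = "pw"  [terminal]
9. n7.wid = true  [terminal]
10. n8.wid = false  [terminal]
11. n5.acc = "zpw"  ["z" ++ d.mk]
12. n1.acc = "rkz"  [e.idx ++ "z"]
13. n9.mk = "xn"  [terminal]
14. n10.fin = "rkz"  [if S₀.tag then S₁.acc else "k"]
15. n10.mk = false  [false]
16. n11.pre = 14  [len(B.fin) + 11]
17. n12.tag = false  [terminal]
18. n13.idx = "kr"  [terminal]
19. n14.idx = "mn"  [terminal]
20. n11.lim = -4  [A.pre * -2 + 24]
21. n10.idx = -9  [A.lim - 5]
22. n0.acc = "rkzr"  [S₁.acc ++ "r"]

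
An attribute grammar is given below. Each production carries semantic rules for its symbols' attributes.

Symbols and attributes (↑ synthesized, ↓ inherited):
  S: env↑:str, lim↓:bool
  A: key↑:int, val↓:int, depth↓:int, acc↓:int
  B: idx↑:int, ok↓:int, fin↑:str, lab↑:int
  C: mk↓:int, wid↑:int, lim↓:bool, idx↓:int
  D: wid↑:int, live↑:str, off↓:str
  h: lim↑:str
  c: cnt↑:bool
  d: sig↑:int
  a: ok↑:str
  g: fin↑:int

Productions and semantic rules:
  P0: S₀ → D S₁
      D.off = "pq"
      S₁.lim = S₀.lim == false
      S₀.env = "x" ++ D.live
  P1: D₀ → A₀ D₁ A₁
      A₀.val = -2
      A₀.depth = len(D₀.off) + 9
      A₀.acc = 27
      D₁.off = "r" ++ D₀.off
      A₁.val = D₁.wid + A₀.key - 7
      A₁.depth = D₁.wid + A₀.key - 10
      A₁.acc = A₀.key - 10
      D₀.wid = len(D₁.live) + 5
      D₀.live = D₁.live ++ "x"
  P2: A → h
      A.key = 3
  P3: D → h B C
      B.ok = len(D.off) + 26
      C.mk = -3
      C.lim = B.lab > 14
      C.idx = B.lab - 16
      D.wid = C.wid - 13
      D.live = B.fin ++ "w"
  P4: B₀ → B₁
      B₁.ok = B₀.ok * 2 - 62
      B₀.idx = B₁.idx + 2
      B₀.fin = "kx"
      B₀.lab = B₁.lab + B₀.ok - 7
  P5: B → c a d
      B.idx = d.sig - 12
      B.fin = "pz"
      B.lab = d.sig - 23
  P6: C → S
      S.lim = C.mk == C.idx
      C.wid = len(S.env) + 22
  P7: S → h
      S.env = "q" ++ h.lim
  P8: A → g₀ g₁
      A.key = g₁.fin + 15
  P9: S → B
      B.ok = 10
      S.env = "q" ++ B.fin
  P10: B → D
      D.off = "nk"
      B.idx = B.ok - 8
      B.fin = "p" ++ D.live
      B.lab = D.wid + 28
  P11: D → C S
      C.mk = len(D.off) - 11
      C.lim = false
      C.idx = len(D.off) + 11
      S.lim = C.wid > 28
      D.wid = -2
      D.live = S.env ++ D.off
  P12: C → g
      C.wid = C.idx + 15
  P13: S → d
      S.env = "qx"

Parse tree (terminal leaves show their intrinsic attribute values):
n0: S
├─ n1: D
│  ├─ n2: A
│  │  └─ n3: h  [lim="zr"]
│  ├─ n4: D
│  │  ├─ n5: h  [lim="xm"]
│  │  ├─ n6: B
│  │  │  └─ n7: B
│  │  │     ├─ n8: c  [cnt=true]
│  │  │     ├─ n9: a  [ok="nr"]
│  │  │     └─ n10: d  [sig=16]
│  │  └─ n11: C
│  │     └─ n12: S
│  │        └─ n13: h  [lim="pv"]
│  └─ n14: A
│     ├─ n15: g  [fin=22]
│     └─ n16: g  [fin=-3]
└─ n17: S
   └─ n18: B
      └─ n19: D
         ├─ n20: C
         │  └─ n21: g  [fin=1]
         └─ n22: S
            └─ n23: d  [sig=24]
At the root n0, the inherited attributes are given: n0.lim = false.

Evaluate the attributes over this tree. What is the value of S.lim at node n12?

false

1. n0.lim = false  [given at root]
2. n1.off = "pq"  ["pq"]
3. n2.val = -2  [-2]
4. n2.depth = 11  [len(D₀.off) + 9]
5. n2.acc = 27  [27]
6. n3.lim = "zr"  [terminal]
7. n2.key = 3  [3]
8. n4.off = "rpq"  ["r" ++ D₀.off]
9. n5.lim = "xm"  [terminal]
10. n6.ok = 29  [len(D.off) + 26]
11. n7.ok = -4  [B₀.ok * 2 - 62]
12. n8.cnt = true  [terminal]
13. n9.ok = "nr"  [terminal]
14. n10.sig = 16  [terminal]
15. n7.idx = 4  [d.sig - 12]
16. n7.fin = "pz"  ["pz"]
17. n7.lab = -7  [d.sig - 23]
18. n6.idx = 6  [B₁.idx + 2]
19. n6.fin = "kx"  ["kx"]
20. n6.lab = 15  [B₁.lab + B₀.ok - 7]
21. n11.mk = -3  [-3]
22. n11.lim = true  [B.lab > 14]
23. n11.idx = -1  [B.lab - 16]
24. n12.lim = false  [C.mk == C.idx]
25. n13.lim = "pv"  [terminal]
26. n12.env = "qpv"  ["q" ++ h.lim]
27. n11.wid = 25  [len(S.env) + 22]
28. n4.wid = 12  [C.wid - 13]
29. n4.live = "kxw"  [B.fin ++ "w"]
30. n14.val = 8  [D₁.wid + A₀.key - 7]
31. n14.depth = 5  [D₁.wid + A₀.key - 10]
32. n14.acc = -7  [A₀.key - 10]
33. n15.fin = 22  [terminal]
34. n16.fin = -3  [terminal]
35. n14.key = 12  [g₁.fin + 15]
36. n1.wid = 8  [len(D₁.live) + 5]
37. n1.live = "kxwx"  [D₁.live ++ "x"]
38. n17.lim = true  [S₀.lim == false]
39. n18.ok = 10  [10]
40. n19.off = "nk"  ["nk"]
41. n20.mk = -9  [len(D.off) - 11]
42. n20.lim = false  [false]
43. n20.idx = 13  [len(D.off) + 11]
44. n21.fin = 1  [terminal]
45. n20.wid = 28  [C.idx + 15]
46. n22.lim = false  [C.wid > 28]
47. n23.sig = 24  [terminal]
48. n22.env = "qx"  ["qx"]
49. n19.wid = -2  [-2]
50. n19.live = "qxnk"  [S.env ++ D.off]
51. n18.idx = 2  [B.ok - 8]
52. n18.fin = "pqxnk"  ["p" ++ D.live]
53. n18.lab = 26  [D.wid + 28]
54. n17.env = "qpqxnk"  ["q" ++ B.fin]
55. n0.env = "xkxwx"  ["x" ++ D.live]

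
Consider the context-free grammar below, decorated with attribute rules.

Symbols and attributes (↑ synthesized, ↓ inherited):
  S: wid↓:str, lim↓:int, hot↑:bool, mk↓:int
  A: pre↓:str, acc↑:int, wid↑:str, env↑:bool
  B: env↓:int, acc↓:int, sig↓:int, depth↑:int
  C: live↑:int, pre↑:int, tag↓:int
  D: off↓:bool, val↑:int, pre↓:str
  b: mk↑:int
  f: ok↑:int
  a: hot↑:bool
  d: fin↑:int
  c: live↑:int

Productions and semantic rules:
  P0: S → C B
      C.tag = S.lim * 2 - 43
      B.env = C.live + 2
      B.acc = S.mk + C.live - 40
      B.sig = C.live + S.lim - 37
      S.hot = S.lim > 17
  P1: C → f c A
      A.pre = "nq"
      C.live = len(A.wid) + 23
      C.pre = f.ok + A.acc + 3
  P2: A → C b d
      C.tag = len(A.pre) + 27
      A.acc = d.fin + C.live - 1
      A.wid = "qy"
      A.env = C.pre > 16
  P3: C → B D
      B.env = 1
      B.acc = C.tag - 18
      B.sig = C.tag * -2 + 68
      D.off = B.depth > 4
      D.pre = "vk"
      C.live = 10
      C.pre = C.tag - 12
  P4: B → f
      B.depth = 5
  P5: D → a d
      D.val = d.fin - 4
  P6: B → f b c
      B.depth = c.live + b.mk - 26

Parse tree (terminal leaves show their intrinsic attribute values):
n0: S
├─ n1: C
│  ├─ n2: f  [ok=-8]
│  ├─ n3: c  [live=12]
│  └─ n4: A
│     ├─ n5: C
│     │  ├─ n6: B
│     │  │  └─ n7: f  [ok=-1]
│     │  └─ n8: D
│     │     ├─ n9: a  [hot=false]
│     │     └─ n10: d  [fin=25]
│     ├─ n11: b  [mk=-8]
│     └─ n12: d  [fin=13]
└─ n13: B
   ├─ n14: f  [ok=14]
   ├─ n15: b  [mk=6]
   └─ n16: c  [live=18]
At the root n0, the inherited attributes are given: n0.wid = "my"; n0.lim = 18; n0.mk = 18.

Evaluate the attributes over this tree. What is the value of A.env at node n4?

1. n0.wid = "my"  [given at root]
2. n0.lim = 18  [given at root]
3. n0.mk = 18  [given at root]
4. n1.tag = -7  [S.lim * 2 - 43]
5. n2.ok = -8  [terminal]
6. n3.live = 12  [terminal]
7. n4.pre = "nq"  ["nq"]
8. n5.tag = 29  [len(A.pre) + 27]
9. n6.env = 1  [1]
10. n6.acc = 11  [C.tag - 18]
11. n6.sig = 10  [C.tag * -2 + 68]
12. n7.ok = -1  [terminal]
13. n6.depth = 5  [5]
14. n8.off = true  [B.depth > 4]
15. n8.pre = "vk"  ["vk"]
16. n9.hot = false  [terminal]
17. n10.fin = 25  [terminal]
18. n8.val = 21  [d.fin - 4]
19. n5.live = 10  [10]
20. n5.pre = 17  [C.tag - 12]
21. n11.mk = -8  [terminal]
22. n12.fin = 13  [terminal]
23. n4.acc = 22  [d.fin + C.live - 1]
24. n4.wid = "qy"  ["qy"]
25. n4.env = true  [C.pre > 16]
26. n1.live = 25  [len(A.wid) + 23]
27. n1.pre = 17  [f.ok + A.acc + 3]
28. n13.env = 27  [C.live + 2]
29. n13.acc = 3  [S.mk + C.live - 40]
30. n13.sig = 6  [C.live + S.lim - 37]
31. n14.ok = 14  [terminal]
32. n15.mk = 6  [terminal]
33. n16.live = 18  [terminal]
34. n13.depth = -2  [c.live + b.mk - 26]
35. n0.hot = true  [S.lim > 17]

true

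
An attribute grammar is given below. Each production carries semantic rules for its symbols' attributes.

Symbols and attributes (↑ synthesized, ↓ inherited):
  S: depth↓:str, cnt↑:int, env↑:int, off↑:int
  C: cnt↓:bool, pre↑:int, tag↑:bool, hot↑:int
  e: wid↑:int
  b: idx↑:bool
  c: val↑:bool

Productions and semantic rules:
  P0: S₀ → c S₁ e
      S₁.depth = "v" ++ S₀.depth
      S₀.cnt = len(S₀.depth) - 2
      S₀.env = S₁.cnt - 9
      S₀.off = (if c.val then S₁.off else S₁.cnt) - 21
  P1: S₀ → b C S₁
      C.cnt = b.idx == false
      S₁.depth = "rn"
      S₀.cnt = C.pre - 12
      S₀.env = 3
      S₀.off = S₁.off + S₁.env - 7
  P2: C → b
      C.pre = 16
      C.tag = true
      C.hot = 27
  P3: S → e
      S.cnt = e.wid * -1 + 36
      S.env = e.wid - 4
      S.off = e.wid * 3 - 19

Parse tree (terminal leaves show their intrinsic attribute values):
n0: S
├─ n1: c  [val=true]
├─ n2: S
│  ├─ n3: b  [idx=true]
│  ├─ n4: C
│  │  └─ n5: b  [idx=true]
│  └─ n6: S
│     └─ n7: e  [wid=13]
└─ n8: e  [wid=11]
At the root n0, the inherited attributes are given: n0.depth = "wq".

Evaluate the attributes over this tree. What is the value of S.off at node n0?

1. n0.depth = "wq"  [given at root]
2. n1.val = true  [terminal]
3. n2.depth = "vwq"  ["v" ++ S₀.depth]
4. n3.idx = true  [terminal]
5. n4.cnt = false  [b.idx == false]
6. n5.idx = true  [terminal]
7. n4.pre = 16  [16]
8. n4.tag = true  [true]
9. n4.hot = 27  [27]
10. n6.depth = "rn"  ["rn"]
11. n7.wid = 13  [terminal]
12. n6.cnt = 23  [e.wid * -1 + 36]
13. n6.env = 9  [e.wid - 4]
14. n6.off = 20  [e.wid * 3 - 19]
15. n2.cnt = 4  [C.pre - 12]
16. n2.env = 3  [3]
17. n2.off = 22  [S₁.off + S₁.env - 7]
18. n8.wid = 11  [terminal]
19. n0.cnt = 0  [len(S₀.depth) - 2]
20. n0.env = -5  [S₁.cnt - 9]
21. n0.off = 1  [(if c.val then S₁.off else S₁.cnt) - 21]

1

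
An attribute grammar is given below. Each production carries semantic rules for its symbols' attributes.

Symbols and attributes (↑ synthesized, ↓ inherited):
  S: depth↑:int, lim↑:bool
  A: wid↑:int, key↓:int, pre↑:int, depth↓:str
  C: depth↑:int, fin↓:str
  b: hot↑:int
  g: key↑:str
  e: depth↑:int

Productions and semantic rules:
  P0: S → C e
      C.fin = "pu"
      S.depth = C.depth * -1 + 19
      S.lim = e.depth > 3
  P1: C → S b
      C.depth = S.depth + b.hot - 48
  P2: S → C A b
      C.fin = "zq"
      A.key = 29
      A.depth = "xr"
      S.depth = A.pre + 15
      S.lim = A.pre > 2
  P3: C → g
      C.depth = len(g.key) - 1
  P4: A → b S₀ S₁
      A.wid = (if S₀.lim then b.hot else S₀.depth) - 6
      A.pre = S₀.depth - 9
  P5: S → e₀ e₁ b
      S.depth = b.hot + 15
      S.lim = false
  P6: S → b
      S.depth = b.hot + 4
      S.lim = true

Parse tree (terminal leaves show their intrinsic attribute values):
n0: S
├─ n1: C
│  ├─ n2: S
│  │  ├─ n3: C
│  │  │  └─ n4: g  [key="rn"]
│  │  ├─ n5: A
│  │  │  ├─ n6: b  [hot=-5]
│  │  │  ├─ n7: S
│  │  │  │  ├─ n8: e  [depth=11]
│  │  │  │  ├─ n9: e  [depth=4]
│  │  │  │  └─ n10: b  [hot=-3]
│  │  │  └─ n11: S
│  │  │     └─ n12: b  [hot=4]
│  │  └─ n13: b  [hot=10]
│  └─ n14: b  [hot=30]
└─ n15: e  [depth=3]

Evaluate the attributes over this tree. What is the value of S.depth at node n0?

19

1. n1.fin = "pu"  ["pu"]
2. n3.fin = "zq"  ["zq"]
3. n4.key = "rn"  [terminal]
4. n3.depth = 1  [len(g.key) - 1]
5. n5.key = 29  [29]
6. n5.depth = "xr"  ["xr"]
7. n6.hot = -5  [terminal]
8. n8.depth = 11  [terminal]
9. n9.depth = 4  [terminal]
10. n10.hot = -3  [terminal]
11. n7.depth = 12  [b.hot + 15]
12. n7.lim = false  [false]
13. n12.hot = 4  [terminal]
14. n11.depth = 8  [b.hot + 4]
15. n11.lim = true  [true]
16. n5.wid = 6  [(if S₀.lim then b.hot else S₀.depth) - 6]
17. n5.pre = 3  [S₀.depth - 9]
18. n13.hot = 10  [terminal]
19. n2.depth = 18  [A.pre + 15]
20. n2.lim = true  [A.pre > 2]
21. n14.hot = 30  [terminal]
22. n1.depth = 0  [S.depth + b.hot - 48]
23. n15.depth = 3  [terminal]
24. n0.depth = 19  [C.depth * -1 + 19]
25. n0.lim = false  [e.depth > 3]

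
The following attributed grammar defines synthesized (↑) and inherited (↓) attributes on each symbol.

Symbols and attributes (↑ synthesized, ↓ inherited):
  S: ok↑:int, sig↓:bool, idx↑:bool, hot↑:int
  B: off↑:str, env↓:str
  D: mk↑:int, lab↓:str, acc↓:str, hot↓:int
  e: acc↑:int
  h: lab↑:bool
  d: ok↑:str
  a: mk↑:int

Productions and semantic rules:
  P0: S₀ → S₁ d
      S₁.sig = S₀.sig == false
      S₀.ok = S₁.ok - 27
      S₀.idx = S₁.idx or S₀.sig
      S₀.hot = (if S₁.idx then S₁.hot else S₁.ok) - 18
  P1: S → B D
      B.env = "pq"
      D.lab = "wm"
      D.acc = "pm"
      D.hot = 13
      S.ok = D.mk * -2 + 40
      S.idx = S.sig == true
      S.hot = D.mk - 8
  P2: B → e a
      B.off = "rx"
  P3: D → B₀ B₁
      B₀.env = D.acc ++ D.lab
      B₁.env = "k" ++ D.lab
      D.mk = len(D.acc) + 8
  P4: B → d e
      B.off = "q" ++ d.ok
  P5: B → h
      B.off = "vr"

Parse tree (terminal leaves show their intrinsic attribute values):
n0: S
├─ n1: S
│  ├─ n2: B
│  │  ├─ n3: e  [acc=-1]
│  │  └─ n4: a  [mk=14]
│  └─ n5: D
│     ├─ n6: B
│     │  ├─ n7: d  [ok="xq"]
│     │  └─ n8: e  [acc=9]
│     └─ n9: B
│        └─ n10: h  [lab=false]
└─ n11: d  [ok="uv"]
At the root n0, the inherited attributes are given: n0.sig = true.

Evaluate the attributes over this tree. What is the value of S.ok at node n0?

-7

1. n0.sig = true  [given at root]
2. n1.sig = false  [S₀.sig == false]
3. n2.env = "pq"  ["pq"]
4. n3.acc = -1  [terminal]
5. n4.mk = 14  [terminal]
6. n2.off = "rx"  ["rx"]
7. n5.lab = "wm"  ["wm"]
8. n5.acc = "pm"  ["pm"]
9. n5.hot = 13  [13]
10. n6.env = "pmwm"  [D.acc ++ D.lab]
11. n7.ok = "xq"  [terminal]
12. n8.acc = 9  [terminal]
13. n6.off = "qxq"  ["q" ++ d.ok]
14. n9.env = "kwm"  ["k" ++ D.lab]
15. n10.lab = false  [terminal]
16. n9.off = "vr"  ["vr"]
17. n5.mk = 10  [len(D.acc) + 8]
18. n1.ok = 20  [D.mk * -2 + 40]
19. n1.idx = false  [S.sig == true]
20. n1.hot = 2  [D.mk - 8]
21. n11.ok = "uv"  [terminal]
22. n0.ok = -7  [S₁.ok - 27]
23. n0.idx = true  [S₁.idx or S₀.sig]
24. n0.hot = 2  [(if S₁.idx then S₁.hot else S₁.ok) - 18]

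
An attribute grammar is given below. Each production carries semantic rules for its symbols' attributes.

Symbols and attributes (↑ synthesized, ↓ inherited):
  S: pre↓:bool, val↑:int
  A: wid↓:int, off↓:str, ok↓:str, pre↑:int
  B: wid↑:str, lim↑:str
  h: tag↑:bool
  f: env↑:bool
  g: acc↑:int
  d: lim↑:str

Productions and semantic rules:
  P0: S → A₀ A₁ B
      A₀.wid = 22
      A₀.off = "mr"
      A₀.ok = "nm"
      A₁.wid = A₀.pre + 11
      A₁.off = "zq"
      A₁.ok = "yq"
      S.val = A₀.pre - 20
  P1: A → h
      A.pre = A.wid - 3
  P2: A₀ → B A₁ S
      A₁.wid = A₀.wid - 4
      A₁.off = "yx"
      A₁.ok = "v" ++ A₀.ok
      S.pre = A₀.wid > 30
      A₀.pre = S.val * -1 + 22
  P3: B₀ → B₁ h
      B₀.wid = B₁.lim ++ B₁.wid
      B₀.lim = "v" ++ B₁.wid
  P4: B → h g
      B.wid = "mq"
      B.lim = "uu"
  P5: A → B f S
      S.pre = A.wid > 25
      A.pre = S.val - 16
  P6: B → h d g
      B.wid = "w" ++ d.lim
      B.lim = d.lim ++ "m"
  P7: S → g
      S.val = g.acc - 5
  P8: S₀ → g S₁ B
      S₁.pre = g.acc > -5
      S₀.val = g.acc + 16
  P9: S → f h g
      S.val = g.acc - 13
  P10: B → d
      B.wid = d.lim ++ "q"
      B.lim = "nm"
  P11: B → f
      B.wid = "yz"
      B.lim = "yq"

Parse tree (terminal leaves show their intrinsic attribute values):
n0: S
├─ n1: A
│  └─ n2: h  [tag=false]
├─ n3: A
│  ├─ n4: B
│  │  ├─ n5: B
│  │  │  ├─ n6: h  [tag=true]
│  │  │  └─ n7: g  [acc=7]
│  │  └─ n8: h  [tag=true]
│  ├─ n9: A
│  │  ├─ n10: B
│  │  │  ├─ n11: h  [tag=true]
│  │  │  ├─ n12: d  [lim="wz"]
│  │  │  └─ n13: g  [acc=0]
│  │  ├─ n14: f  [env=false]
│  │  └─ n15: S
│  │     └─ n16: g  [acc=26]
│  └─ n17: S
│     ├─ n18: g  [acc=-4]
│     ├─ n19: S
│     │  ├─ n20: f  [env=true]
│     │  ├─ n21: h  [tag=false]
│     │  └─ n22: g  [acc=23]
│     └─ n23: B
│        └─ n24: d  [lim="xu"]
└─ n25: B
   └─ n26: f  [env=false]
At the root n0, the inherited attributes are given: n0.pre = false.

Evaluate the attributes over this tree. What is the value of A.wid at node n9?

1. n0.pre = false  [given at root]
2. n1.wid = 22  [22]
3. n1.off = "mr"  ["mr"]
4. n1.ok = "nm"  ["nm"]
5. n2.tag = false  [terminal]
6. n1.pre = 19  [A.wid - 3]
7. n3.wid = 30  [A₀.pre + 11]
8. n3.off = "zq"  ["zq"]
9. n3.ok = "yq"  ["yq"]
10. n6.tag = true  [terminal]
11. n7.acc = 7  [terminal]
12. n5.wid = "mq"  ["mq"]
13. n5.lim = "uu"  ["uu"]
14. n8.tag = true  [terminal]
15. n4.wid = "uumq"  [B₁.lim ++ B₁.wid]
16. n4.lim = "vmq"  ["v" ++ B₁.wid]
17. n9.wid = 26  [A₀.wid - 4]
18. n9.off = "yx"  ["yx"]
19. n9.ok = "vyq"  ["v" ++ A₀.ok]
20. n11.tag = true  [terminal]
21. n12.lim = "wz"  [terminal]
22. n13.acc = 0  [terminal]
23. n10.wid = "wwz"  ["w" ++ d.lim]
24. n10.lim = "wzm"  [d.lim ++ "m"]
25. n14.env = false  [terminal]
26. n15.pre = true  [A.wid > 25]
27. n16.acc = 26  [terminal]
28. n15.val = 21  [g.acc - 5]
29. n9.pre = 5  [S.val - 16]
30. n17.pre = false  [A₀.wid > 30]
31. n18.acc = -4  [terminal]
32. n19.pre = true  [g.acc > -5]
33. n20.env = true  [terminal]
34. n21.tag = false  [terminal]
35. n22.acc = 23  [terminal]
36. n19.val = 10  [g.acc - 13]
37. n24.lim = "xu"  [terminal]
38. n23.wid = "xuq"  [d.lim ++ "q"]
39. n23.lim = "nm"  ["nm"]
40. n17.val = 12  [g.acc + 16]
41. n3.pre = 10  [S.val * -1 + 22]
42. n26.env = false  [terminal]
43. n25.wid = "yz"  ["yz"]
44. n25.lim = "yq"  ["yq"]
45. n0.val = -1  [A₀.pre - 20]

26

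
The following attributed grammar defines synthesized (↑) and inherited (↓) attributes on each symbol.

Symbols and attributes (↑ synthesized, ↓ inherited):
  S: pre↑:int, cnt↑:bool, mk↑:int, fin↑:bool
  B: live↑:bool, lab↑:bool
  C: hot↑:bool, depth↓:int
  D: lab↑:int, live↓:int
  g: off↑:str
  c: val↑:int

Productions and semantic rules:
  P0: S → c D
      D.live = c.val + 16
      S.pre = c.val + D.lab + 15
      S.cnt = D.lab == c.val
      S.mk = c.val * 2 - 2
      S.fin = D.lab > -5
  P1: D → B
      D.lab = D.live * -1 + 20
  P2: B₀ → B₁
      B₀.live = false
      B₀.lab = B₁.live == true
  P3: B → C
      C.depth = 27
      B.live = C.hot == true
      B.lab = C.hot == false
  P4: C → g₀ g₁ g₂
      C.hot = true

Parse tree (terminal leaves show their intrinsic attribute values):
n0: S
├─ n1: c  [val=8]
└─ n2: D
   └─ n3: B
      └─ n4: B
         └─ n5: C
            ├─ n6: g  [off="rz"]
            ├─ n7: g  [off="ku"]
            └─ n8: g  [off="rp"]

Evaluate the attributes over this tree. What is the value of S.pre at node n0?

1. n1.val = 8  [terminal]
2. n2.live = 24  [c.val + 16]
3. n5.depth = 27  [27]
4. n6.off = "rz"  [terminal]
5. n7.off = "ku"  [terminal]
6. n8.off = "rp"  [terminal]
7. n5.hot = true  [true]
8. n4.live = true  [C.hot == true]
9. n4.lab = false  [C.hot == false]
10. n3.live = false  [false]
11. n3.lab = true  [B₁.live == true]
12. n2.lab = -4  [D.live * -1 + 20]
13. n0.pre = 19  [c.val + D.lab + 15]
14. n0.cnt = false  [D.lab == c.val]
15. n0.mk = 14  [c.val * 2 - 2]
16. n0.fin = true  [D.lab > -5]

19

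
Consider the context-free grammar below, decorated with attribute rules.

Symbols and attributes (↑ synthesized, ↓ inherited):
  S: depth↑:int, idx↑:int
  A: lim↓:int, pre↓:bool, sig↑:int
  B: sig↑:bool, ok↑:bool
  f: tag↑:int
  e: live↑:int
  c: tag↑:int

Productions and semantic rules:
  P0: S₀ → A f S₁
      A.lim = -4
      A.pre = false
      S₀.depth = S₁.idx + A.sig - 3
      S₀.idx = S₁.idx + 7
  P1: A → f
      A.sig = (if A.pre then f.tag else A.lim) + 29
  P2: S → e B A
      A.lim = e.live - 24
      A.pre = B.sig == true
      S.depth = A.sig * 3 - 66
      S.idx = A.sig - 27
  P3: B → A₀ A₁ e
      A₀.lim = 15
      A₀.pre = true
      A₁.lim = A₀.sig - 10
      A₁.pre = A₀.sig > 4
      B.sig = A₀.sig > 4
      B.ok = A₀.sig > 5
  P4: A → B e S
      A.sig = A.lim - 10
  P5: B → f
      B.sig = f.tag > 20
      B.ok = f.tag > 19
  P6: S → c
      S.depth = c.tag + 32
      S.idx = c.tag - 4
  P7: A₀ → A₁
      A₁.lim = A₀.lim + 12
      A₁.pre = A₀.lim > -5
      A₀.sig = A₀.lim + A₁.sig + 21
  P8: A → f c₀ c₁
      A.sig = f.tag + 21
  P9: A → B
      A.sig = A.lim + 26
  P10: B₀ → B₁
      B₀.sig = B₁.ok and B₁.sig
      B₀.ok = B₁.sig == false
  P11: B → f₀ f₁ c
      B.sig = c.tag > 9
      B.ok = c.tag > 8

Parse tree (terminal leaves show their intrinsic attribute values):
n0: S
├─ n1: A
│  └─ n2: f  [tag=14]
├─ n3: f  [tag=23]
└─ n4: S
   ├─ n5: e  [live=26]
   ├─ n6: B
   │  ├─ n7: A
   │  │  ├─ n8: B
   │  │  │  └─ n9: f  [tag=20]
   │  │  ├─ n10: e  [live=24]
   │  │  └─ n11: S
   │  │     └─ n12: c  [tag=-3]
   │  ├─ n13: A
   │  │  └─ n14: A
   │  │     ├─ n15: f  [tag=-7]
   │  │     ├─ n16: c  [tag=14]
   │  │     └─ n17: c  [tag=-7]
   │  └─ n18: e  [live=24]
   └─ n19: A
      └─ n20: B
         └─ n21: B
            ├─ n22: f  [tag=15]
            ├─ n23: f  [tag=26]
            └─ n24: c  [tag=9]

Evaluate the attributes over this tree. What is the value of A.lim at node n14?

1. n1.lim = -4  [-4]
2. n1.pre = false  [false]
3. n2.tag = 14  [terminal]
4. n1.sig = 25  [(if A.pre then f.tag else A.lim) + 29]
5. n3.tag = 23  [terminal]
6. n5.live = 26  [terminal]
7. n7.lim = 15  [15]
8. n7.pre = true  [true]
9. n9.tag = 20  [terminal]
10. n8.sig = false  [f.tag > 20]
11. n8.ok = true  [f.tag > 19]
12. n10.live = 24  [terminal]
13. n12.tag = -3  [terminal]
14. n11.depth = 29  [c.tag + 32]
15. n11.idx = -7  [c.tag - 4]
16. n7.sig = 5  [A.lim - 10]
17. n13.lim = -5  [A₀.sig - 10]
18. n13.pre = true  [A₀.sig > 4]
19. n14.lim = 7  [A₀.lim + 12]
20. n14.pre = false  [A₀.lim > -5]
21. n15.tag = -7  [terminal]
22. n16.tag = 14  [terminal]
23. n17.tag = -7  [terminal]
24. n14.sig = 14  [f.tag + 21]
25. n13.sig = 30  [A₀.lim + A₁.sig + 21]
26. n18.live = 24  [terminal]
27. n6.sig = true  [A₀.sig > 4]
28. n6.ok = false  [A₀.sig > 5]
29. n19.lim = 2  [e.live - 24]
30. n19.pre = true  [B.sig == true]
31. n22.tag = 15  [terminal]
32. n23.tag = 26  [terminal]
33. n24.tag = 9  [terminal]
34. n21.sig = false  [c.tag > 9]
35. n21.ok = true  [c.tag > 8]
36. n20.sig = false  [B₁.ok and B₁.sig]
37. n20.ok = true  [B₁.sig == false]
38. n19.sig = 28  [A.lim + 26]
39. n4.depth = 18  [A.sig * 3 - 66]
40. n4.idx = 1  [A.sig - 27]
41. n0.depth = 23  [S₁.idx + A.sig - 3]
42. n0.idx = 8  [S₁.idx + 7]

7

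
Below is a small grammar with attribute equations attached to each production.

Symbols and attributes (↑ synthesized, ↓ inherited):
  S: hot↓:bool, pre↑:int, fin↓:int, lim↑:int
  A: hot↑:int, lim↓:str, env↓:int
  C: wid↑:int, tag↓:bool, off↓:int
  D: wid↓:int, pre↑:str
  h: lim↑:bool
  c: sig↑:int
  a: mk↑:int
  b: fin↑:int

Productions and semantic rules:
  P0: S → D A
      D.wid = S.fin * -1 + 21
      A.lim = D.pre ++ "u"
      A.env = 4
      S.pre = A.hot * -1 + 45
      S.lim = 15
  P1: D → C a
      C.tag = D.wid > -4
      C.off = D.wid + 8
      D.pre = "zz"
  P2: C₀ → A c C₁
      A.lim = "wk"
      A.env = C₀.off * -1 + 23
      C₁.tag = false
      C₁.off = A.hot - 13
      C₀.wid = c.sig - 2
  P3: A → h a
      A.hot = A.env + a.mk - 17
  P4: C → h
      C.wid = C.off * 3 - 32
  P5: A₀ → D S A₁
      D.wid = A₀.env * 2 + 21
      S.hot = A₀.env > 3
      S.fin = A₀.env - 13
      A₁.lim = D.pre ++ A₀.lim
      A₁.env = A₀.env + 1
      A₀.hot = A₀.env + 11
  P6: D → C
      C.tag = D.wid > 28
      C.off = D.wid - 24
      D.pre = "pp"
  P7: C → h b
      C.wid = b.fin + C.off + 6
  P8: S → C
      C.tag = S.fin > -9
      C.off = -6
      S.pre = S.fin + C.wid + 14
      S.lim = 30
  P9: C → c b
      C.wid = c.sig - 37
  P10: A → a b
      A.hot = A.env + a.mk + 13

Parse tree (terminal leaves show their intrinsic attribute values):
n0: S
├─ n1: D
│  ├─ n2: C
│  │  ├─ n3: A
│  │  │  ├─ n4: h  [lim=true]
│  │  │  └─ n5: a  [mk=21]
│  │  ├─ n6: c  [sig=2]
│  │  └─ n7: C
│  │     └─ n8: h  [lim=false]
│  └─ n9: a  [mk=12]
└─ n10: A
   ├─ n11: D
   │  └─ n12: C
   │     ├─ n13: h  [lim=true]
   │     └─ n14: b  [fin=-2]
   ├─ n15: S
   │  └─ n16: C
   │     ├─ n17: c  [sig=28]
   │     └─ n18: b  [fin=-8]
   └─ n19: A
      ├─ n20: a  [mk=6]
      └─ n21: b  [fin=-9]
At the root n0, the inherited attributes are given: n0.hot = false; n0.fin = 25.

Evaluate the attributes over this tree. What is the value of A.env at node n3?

19

1. n0.hot = false  [given at root]
2. n0.fin = 25  [given at root]
3. n1.wid = -4  [S.fin * -1 + 21]
4. n2.tag = false  [D.wid > -4]
5. n2.off = 4  [D.wid + 8]
6. n3.lim = "wk"  ["wk"]
7. n3.env = 19  [C₀.off * -1 + 23]
8. n4.lim = true  [terminal]
9. n5.mk = 21  [terminal]
10. n3.hot = 23  [A.env + a.mk - 17]
11. n6.sig = 2  [terminal]
12. n7.tag = false  [false]
13. n7.off = 10  [A.hot - 13]
14. n8.lim = false  [terminal]
15. n7.wid = -2  [C.off * 3 - 32]
16. n2.wid = 0  [c.sig - 2]
17. n9.mk = 12  [terminal]
18. n1.pre = "zz"  ["zz"]
19. n10.lim = "zzu"  [D.pre ++ "u"]
20. n10.env = 4  [4]
21. n11.wid = 29  [A₀.env * 2 + 21]
22. n12.tag = true  [D.wid > 28]
23. n12.off = 5  [D.wid - 24]
24. n13.lim = true  [terminal]
25. n14.fin = -2  [terminal]
26. n12.wid = 9  [b.fin + C.off + 6]
27. n11.pre = "pp"  ["pp"]
28. n15.hot = true  [A₀.env > 3]
29. n15.fin = -9  [A₀.env - 13]
30. n16.tag = false  [S.fin > -9]
31. n16.off = -6  [-6]
32. n17.sig = 28  [terminal]
33. n18.fin = -8  [terminal]
34. n16.wid = -9  [c.sig - 37]
35. n15.pre = -4  [S.fin + C.wid + 14]
36. n15.lim = 30  [30]
37. n19.lim = "ppzzu"  [D.pre ++ A₀.lim]
38. n19.env = 5  [A₀.env + 1]
39. n20.mk = 6  [terminal]
40. n21.fin = -9  [terminal]
41. n19.hot = 24  [A.env + a.mk + 13]
42. n10.hot = 15  [A₀.env + 11]
43. n0.pre = 30  [A.hot * -1 + 45]
44. n0.lim = 15  [15]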